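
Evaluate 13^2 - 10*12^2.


x^2 - d*y^2
= 13^2 - 10*12^2
= 169 - 1440
= -1271

-1271


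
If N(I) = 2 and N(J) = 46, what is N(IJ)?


N(IJ) = N(I) * N(J)
= 2 * 46
= 92

92


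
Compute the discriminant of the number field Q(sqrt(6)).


For K = Q(sqrt(d)) with d squarefree: disc(K) = d if d = 1 mod 4, and disc(K) = 4d if d = 2 or 3 mod 4.
Here d = 6, and d mod 4 = 2.
d = 2 mod 4, not 1 (O_K = Z[sqrt(d)]), so disc(K) = 4d = 4 * (6) = 24

24


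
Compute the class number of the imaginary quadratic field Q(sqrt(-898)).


K = Q(sqrt(-898)). d mod 4 = 2, so D = disc(K) = 4d = -3592
h(K) equals the number of primitive reduced positive-definite forms (a, b, c) = a*x^2 + b*x*y + c*y^2 with b^2 - 4ac = D,
where reduced means |b| <= a <= c, with b >= 0 whenever |b| = a or a = c, and primitive means gcd(a, b, c) = 1.
Reduced forces 3a^2 <= |D| = 3592, so 1 <= a <= 34; b must have the parity of D, and c = (b^2 - D)/(4a) must be an integer >= a.
Enumerate a = 1..34, b in [-a, a]:
  a=1: (1, 0, 898)  [1]
  a=2: (2, 0, 449)  [1]
  a=3..10: none
  a=11: (11, -4, 82), (11, 4, 82)  [2]
  a=12: none
  a=13: (13, -10, 71), (13, 10, 71)  [2]
  a=14..21: none
  a=22: (22, -4, 41), (22, 4, 41)  [2]
  a=23..25: none
  a=26: (26, -16, 37), (26, 16, 37)  [2]
  a=27..28: none
  a=29: (29, -2, 31), (29, 2, 31)  [2]
  a=30..34: none
Total reduced forms: 1 + 1 + 2 + 2 + 2 + 2 + 2 = 12
h = 12

12


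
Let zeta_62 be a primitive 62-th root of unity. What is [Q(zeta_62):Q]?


The degree equals Euler's totient phi(62).
62 = 2 * 31
phi(62) = 30

30


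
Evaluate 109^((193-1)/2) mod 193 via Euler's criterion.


p = 193 is prime and the exponent is (p-1)/2 = 96, so by Euler's criterion 109^96 = (109/193) = +1 or -1 mod 193.
Compute by square-and-multiply:
  96 = 64 + 32 (binary 1100000)
  Repeated squaring mod 193: 109^1 = 109, 109^2 = 108, 109^4 = 84, 109^8 = 108, 109^16 = 84, 109^32 = 108, 109^64 = 84
  109^96 = 109^64 * 109^32 = 84 * 108 mod 193
    84 * 108 = 9072 = 1 mod 193
  109^96 = 1 mod 193
Result 1: 109 is a quadratic residue mod 193.
109^96 mod 193 = 1

1


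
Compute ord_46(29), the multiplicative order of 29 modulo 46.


We want ord_46(29), the smallest k >= 1 with 29^k = 1 mod 46.
n = 46 = 2 * 23, phi(46) = 22; the order divides phi(n).
Divisors of 22: 1, 2, 11, 22
Repeated squaring mod 46: 29^1 = 29, 29^2 = 13, 29^4 = 31, 29^8 = 41, 29^16 = 25
Test divisors in increasing order:
  k=1: 29^1 = 29 mod 46
  k=2: 29^2 = 13 mod 46
  k=11: 29^11 = 41 * 13 * 29 = 1 mod 46  <- first divisor giving 1
Order = 11

11


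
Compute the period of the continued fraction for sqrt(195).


Run the CF algorithm for sqrt(195).
a_0 = floor(sqrt(195)) = 13; set m_0=0, q_0=1.
Recurrence: m' = q*a - m,  q' = (d - m'^2)/q,  a' = floor((a_0 + m')/q').
  step 1: m=13, q=26, a=1
  step 2: m=13, q=1, a=26
a_2 = 2*a_0 = 26, so the period closes here.
sqrt(195) = [13; 1, 26]
Period length = 2

2


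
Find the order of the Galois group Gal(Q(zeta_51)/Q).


|Gal(Q(zeta_51)/Q)| = phi(51)
= 32

32


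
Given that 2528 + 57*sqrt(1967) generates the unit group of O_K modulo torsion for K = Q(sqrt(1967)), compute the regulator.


epsilon = 2528 + 57*sqrt(1967)
= 5055.9998
R = ln(5055.9998)
= 8.5283

8.5283


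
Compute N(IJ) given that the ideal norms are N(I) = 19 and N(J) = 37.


N(IJ) = N(I) * N(J)
= 19 * 37
= 703

703


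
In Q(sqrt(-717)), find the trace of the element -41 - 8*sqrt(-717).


Tr(a + b*sqrt(d)) = (a + b*sqrt(d)) + (a - b*sqrt(d)) = 2a
= 2 * (-41)
= -82

-82


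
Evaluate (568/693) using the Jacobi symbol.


Compute (568/693) via quadratic reciprocity:
  pull out 2: (2/693) = -1  (since 693 mod 8 = 5)
  pull out 2: (2/693) = -1  (since 693 mod 8 = 5)
  pull out 2: (2/693) = -1  (since 693 mod 8 = 5)
  reciprocity: (71/693) -> +(693/71)
  reduce: (54/71)
  pull out 2: (2/71) = +1  (since 71 mod 8 = 7)
  reciprocity: (27/71) -> -(71/27)
  reduce: (17/27)
  reciprocity: (17/27) -> +(27/17)
  reduce: (10/17)
  pull out 2: (2/17) = +1  (since 17 mod 8 = 1)
  reciprocity: (5/17) -> +(17/5)
  reduce: (2/5)
  pull out 2: (2/5) = -1  (since 5 mod 8 = 5)
  (1/5) = 1
Product of signs = -1

-1


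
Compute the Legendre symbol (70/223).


p = 223 is prime, so compute (70/223) with the reciprocity algorithm (Jacobi-symbol steps: pull out 2s via (2/n), flip via reciprocity, reduce):
  pull out 2: (2/223) = +1  (since 223 mod 8 = 7)
  reciprocity: (35/223) -> -(223/35)
  reduce: (13/35)
  reciprocity: (13/35) -> +(35/13)
  reduce: (9/13)
  reciprocity: (9/13) -> +(13/9)
  reduce: (4/9)
  pull out 2: (2/9) = +1  (since 9 mod 8 = 1)
  pull out 2: (2/9) = +1  (since 9 mod 8 = 1)
  (1/9) = 1
Product of signs = -1
(70/223) = -1

-1


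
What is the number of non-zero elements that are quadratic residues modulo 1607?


For prime p, the number of non-zero quadratic residues is (p-1)/2.
= (1607-1)/2
= 803

803


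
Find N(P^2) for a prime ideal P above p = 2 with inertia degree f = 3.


N(P^a) = p^(a*f)
= 2^(2*3)
= 2^6
= 64

64


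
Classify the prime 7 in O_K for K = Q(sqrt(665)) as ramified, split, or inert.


K = Q(sqrt(665)). Since d mod 4 = 1, disc(K) = 665.
Check p | disc: 665 mod 7 = 0.
p divides disc, so p ramifies: (p) = P^2 with e=2, f=1, g=1.
Therefore p is ramified.

ramified


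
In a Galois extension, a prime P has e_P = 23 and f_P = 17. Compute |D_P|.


|D_P| = e * f
= 23 * 17
= 391

391


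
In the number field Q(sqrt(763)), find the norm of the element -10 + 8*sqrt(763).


N(a + b*sqrt(d)) = a^2 - d*b^2
= (-10)^2 - (763)*(8)^2
= 100 - 48832
= -48732

-48732


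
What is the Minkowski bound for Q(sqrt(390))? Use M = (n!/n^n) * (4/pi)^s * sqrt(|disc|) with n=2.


d = 390, d mod 4 = 2, so disc(K) = 4d = 1560; |disc(K)| = 1560
Real quadratic field, so n = 2, s = r2 = 0, r1 = 2
M = (n!/n^n) * (4/pi)^s * sqrt(|disc(K)|) = (2!/2^2) * (4/pi)^0 * sqrt(1560)
= 0.5 * 1.000000 * 39.496835
= 19.7484

19.7484


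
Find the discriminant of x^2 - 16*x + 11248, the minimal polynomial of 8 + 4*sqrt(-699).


The element 8 + 4*sqrt(-699) has minimal polynomial:
x^2 - 16*x + 11248
Discriminant = (-16)^2 - 4*(11248)
= 256 - 44992
= -44736

-44736


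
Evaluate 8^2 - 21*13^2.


x^2 - d*y^2
= 8^2 - 21*13^2
= 64 - 3549
= -3485

-3485


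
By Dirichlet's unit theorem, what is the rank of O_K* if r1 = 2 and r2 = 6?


By Dirichlet's unit theorem:
rank = r1 + r2 - 1
= 2 + 6 - 1
= 7

7


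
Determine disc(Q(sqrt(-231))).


For K = Q(sqrt(d)) with d squarefree: disc(K) = d if d = 1 mod 4, and disc(K) = 4d if d = 2 or 3 mod 4.
Here d = -231, and d mod 4 = 1.
d = 1 mod 4 (O_K = Z[(1+sqrt(d))/2]), so disc(K) = d = -231

-231


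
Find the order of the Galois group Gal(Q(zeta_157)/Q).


|Gal(Q(zeta_157)/Q)| = phi(157)
= 156

156


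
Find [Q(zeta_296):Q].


The degree equals Euler's totient phi(296).
296 = 2^3 * 37
phi(296) = 144

144


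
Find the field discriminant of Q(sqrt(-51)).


For K = Q(sqrt(d)) with d squarefree: disc(K) = d if d = 1 mod 4, and disc(K) = 4d if d = 2 or 3 mod 4.
Here d = -51, and d mod 4 = 1.
d = 1 mod 4 (O_K = Z[(1+sqrt(d))/2]), so disc(K) = d = -51

-51


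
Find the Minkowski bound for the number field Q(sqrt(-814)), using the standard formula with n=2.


d = -814, d mod 4 = 2, so disc(K) = 4d = -3256; |disc(K)| = 3256
Imaginary quadratic field, so n = 2, s = r2 = 1, r1 = 0
M = (n!/n^n) * (4/pi)^s * sqrt(|disc(K)|) = (2!/2^2) * (4/pi)^1 * sqrt(3256)
= 0.5 * 1.273240 * 57.061370
= 36.3264

36.3264


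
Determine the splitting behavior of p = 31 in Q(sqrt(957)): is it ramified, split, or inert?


K = Q(sqrt(957)). Since d mod 4 = 1, disc(K) = 957.
Check p | disc: 957 mod 31 = 27.
p does not divide disc. Compute Legendre symbol (d/p):
27^((31-1)/2) mod 31 = -1
(d/p) = -1, so p is inert: (p) stays prime with e=1, f=2, g=1.
Therefore p is inert.

inert


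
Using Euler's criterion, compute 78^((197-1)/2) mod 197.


p = 197 is prime and the exponent is (p-1)/2 = 98, so by Euler's criterion 78^98 = (78/197) = +1 or -1 mod 197.
Compute by square-and-multiply:
  98 = 64 + 32 + 2 (binary 1100010)
  Repeated squaring mod 197: 78^1 = 78, 78^2 = 174, 78^4 = 135, 78^8 = 101, 78^16 = 154, 78^32 = 76, 78^64 = 63
  78^98 = 78^64 * 78^32 * 78^2 = 63 * 76 * 174 mod 197
    63 * 76 = 4788 = 60 mod 197
    60 * 174 = 10440 = 196 mod 197
  78^98 = 196 mod 197
Result 196 = p - 1 = -1 mod 197: 78 is a quadratic non-residue mod 197. As a residue in [0, p-1] the value is 196.
78^98 mod 197 = 196

196


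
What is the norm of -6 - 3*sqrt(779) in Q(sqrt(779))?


N(a + b*sqrt(d)) = a^2 - d*b^2
= (-6)^2 - (779)*(-3)^2
= 36 - 7011
= -6975

-6975


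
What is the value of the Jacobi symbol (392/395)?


Compute (392/395) via quadratic reciprocity:
  pull out 2: (2/395) = -1  (since 395 mod 8 = 3)
  pull out 2: (2/395) = -1  (since 395 mod 8 = 3)
  pull out 2: (2/395) = -1  (since 395 mod 8 = 3)
  reciprocity: (49/395) -> +(395/49)
  reduce: (3/49)
  reciprocity: (3/49) -> +(49/3)
  reduce: (1/3)
  (1/3) = 1
Product of signs = -1

-1


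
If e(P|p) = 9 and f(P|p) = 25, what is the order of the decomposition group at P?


|D_P| = e * f
= 9 * 25
= 225

225


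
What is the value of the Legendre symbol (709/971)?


p = 971 is prime, so compute (709/971) with the reciprocity algorithm (Jacobi-symbol steps: pull out 2s via (2/n), flip via reciprocity, reduce):
  reciprocity: (709/971) -> +(971/709)
  reduce: (262/709)
  pull out 2: (2/709) = -1  (since 709 mod 8 = 5)
  reciprocity: (131/709) -> +(709/131)
  reduce: (54/131)
  pull out 2: (2/131) = -1  (since 131 mod 8 = 3)
  reciprocity: (27/131) -> -(131/27)
  reduce: (23/27)
  reciprocity: (23/27) -> -(27/23)
  reduce: (4/23)
  pull out 2: (2/23) = +1  (since 23 mod 8 = 7)
  pull out 2: (2/23) = +1  (since 23 mod 8 = 7)
  (1/23) = 1
Product of signs = 1
(709/971) = 1

1


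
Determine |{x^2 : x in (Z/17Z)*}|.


For prime p, the number of non-zero quadratic residues is (p-1)/2.
= (17-1)/2
= 8

8


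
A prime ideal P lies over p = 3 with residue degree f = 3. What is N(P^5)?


N(P^a) = p^(a*f)
= 3^(5*3)
= 3^15
= 14348907

14348907


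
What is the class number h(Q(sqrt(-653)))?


K = Q(sqrt(-653)). d mod 4 = 3, so D = disc(K) = 4d = -2612
h(K) equals the number of primitive reduced positive-definite forms (a, b, c) = a*x^2 + b*x*y + c*y^2 with b^2 - 4ac = D,
where reduced means |b| <= a <= c, with b >= 0 whenever |b| = a or a = c, and primitive means gcd(a, b, c) = 1.
Reduced forces 3a^2 <= |D| = 2612, so 1 <= a <= 29; b must have the parity of D, and c = (b^2 - D)/(4a) must be an integer >= a.
Enumerate a = 1..29, b in [-a, a]:
  a=1: (1, 0, 653)  [1]
  a=2: (2, 2, 327)  [1]
  a=3: (3, -2, 218), (3, 2, 218)  [2]
  a=4..5: none
  a=6: (6, -2, 109), (6, 2, 109)  [2]
  a=7..8: none
  a=9: (9, -4, 73), (9, 4, 73)  [2]
  a=10..12: none
  a=13: (13, -12, 53), (13, 12, 53)  [2]
  a=14..17: none
  a=18: (18, -14, 39), (18, 14, 39)  [2]
  a=19..25: none
  a=26: (26, -14, 27), (26, 14, 27)  [2]
  a=27..29: none
Total reduced forms: 1 + 1 + 2 + 2 + 2 + 2 + 2 + 2 = 14
h = 14

14


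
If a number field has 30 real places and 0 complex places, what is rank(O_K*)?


By Dirichlet's unit theorem:
rank = r1 + r2 - 1
= 30 + 0 - 1
= 29

29


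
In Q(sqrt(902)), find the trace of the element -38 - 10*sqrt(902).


Tr(a + b*sqrt(d)) = (a + b*sqrt(d)) + (a - b*sqrt(d)) = 2a
= 2 * (-38)
= -76

-76


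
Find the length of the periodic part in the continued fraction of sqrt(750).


Run the CF algorithm for sqrt(750).
a_0 = floor(sqrt(750)) = 27; set m_0=0, q_0=1.
Recurrence: m' = q*a - m,  q' = (d - m'^2)/q,  a' = floor((a_0 + m')/q').
  step 1: m=27, q=21, a=2
  step 2: m=15, q=25, a=1
  step 3: m=10, q=26, a=1
  step 4: m=16, q=19, a=2
  step 5: m=22, q=14, a=3
  step 6: m=20, q=25, a=1
  step 7: m=5, q=29, a=1
  step 8: m=24, q=6, a=8
  step 9: m=24, q=29, a=1
  step 10: m=5, q=25, a=1
  step 11: m=20, q=14, a=3
  step 12: m=22, q=19, a=2
  step 13: m=16, q=26, a=1
  step 14: m=10, q=25, a=1
  step 15: m=15, q=21, a=2
  step 16: m=27, q=1, a=54
a_16 = 2*a_0 = 54, so the period closes here.
sqrt(750) = [27; 2, 1, 1, 2, 3, 1, 1, 8, 1, 1, 3, 2, 1, 1, 2, 54]
Period length = 16

16


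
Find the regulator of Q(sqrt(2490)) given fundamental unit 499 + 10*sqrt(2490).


epsilon = 499 + 10*sqrt(2490)
= 997.9990
R = ln(997.9990)
= 6.9058

6.9058


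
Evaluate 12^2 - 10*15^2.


x^2 - d*y^2
= 12^2 - 10*15^2
= 144 - 2250
= -2106

-2106


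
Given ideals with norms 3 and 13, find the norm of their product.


N(IJ) = N(I) * N(J)
= 3 * 13
= 39

39


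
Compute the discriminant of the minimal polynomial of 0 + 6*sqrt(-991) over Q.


The element 0 + 6*sqrt(-991) has minimal polynomial:
x^2 + 0*x + 35676
Discriminant = (0)^2 - 4*(35676)
= 0 - 142704
= -142704

-142704


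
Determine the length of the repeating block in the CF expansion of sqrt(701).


Run the CF algorithm for sqrt(701).
a_0 = floor(sqrt(701)) = 26; set m_0=0, q_0=1.
Recurrence: m' = q*a - m,  q' = (d - m'^2)/q,  a' = floor((a_0 + m')/q').
  step 1: m=26, q=25, a=2
  step 2: m=24, q=5, a=10
  step 3: m=26, q=5, a=10
  step 4: m=24, q=25, a=2
  step 5: m=26, q=1, a=52
a_5 = 2*a_0 = 52, so the period closes here.
sqrt(701) = [26; 2, 10, 10, 2, 52]
Period length = 5

5


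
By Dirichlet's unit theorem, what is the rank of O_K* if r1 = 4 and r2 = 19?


By Dirichlet's unit theorem:
rank = r1 + r2 - 1
= 4 + 19 - 1
= 22

22


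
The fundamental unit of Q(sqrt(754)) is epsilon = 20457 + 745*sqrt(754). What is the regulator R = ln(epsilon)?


epsilon = 20457 + 745*sqrt(754)
= 40914.0000
R = ln(40914.0000)
= 10.6192

10.6192


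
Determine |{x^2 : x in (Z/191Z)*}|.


For prime p, the number of non-zero quadratic residues is (p-1)/2.
= (191-1)/2
= 95

95


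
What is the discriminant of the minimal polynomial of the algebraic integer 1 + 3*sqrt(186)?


The element 1 + 3*sqrt(186) has minimal polynomial:
x^2 - 2*x - 1673
Discriminant = (-2)^2 - 4*(-1673)
= 4 + 6692
= 6696

6696


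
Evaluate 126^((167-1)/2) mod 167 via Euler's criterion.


p = 167 is prime and the exponent is (p-1)/2 = 83, so by Euler's criterion 126^83 = (126/167) = +1 or -1 mod 167.
Compute by square-and-multiply:
  83 = 64 + 16 + 2 + 1 (binary 1010011)
  Repeated squaring mod 167: 126^1 = 126, 126^2 = 11, 126^4 = 121, 126^8 = 112, 126^16 = 19, 126^32 = 27, 126^64 = 61
  126^83 = 126^64 * 126^16 * 126^2 * 126^1 = 61 * 19 * 11 * 126 mod 167
    61 * 19 = 1159 = 157 mod 167
    157 * 11 = 1727 = 57 mod 167
    57 * 126 = 7182 = 1 mod 167
  126^83 = 1 mod 167
Result 1: 126 is a quadratic residue mod 167.
126^83 mod 167 = 1

1


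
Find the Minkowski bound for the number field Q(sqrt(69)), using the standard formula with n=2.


d = 69, d mod 4 = 1, so disc(K) = d = 69; |disc(K)| = 69
Real quadratic field, so n = 2, s = r2 = 0, r1 = 2
M = (n!/n^n) * (4/pi)^s * sqrt(|disc(K)|) = (2!/2^2) * (4/pi)^0 * sqrt(69)
= 0.5 * 1.000000 * 8.306624
= 4.1533

4.1533


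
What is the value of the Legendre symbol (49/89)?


p = 89 is prime, so compute (49/89) with the reciprocity algorithm (Jacobi-symbol steps: pull out 2s via (2/n), flip via reciprocity, reduce):
  reciprocity: (49/89) -> +(89/49)
  reduce: (40/49)
  pull out 2: (2/49) = +1  (since 49 mod 8 = 1)
  pull out 2: (2/49) = +1  (since 49 mod 8 = 1)
  pull out 2: (2/49) = +1  (since 49 mod 8 = 1)
  reciprocity: (5/49) -> +(49/5)
  reduce: (4/5)
  pull out 2: (2/5) = -1  (since 5 mod 8 = 5)
  pull out 2: (2/5) = -1  (since 5 mod 8 = 5)
  (1/5) = 1
Product of signs = 1
(49/89) = 1

1


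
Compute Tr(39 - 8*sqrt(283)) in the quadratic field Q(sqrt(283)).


Tr(a + b*sqrt(d)) = (a + b*sqrt(d)) + (a - b*sqrt(d)) = 2a
= 2 * (39)
= 78

78


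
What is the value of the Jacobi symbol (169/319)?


Compute (169/319) via quadratic reciprocity:
  reciprocity: (169/319) -> +(319/169)
  reduce: (150/169)
  pull out 2: (2/169) = +1  (since 169 mod 8 = 1)
  reciprocity: (75/169) -> +(169/75)
  reduce: (19/75)
  reciprocity: (19/75) -> -(75/19)
  reduce: (18/19)
  pull out 2: (2/19) = -1  (since 19 mod 8 = 3)
  reciprocity: (9/19) -> +(19/9)
  reduce: (1/9)
  (1/9) = 1
Product of signs = 1

1


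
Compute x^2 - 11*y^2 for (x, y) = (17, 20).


x^2 - d*y^2
= 17^2 - 11*20^2
= 289 - 4400
= -4111

-4111


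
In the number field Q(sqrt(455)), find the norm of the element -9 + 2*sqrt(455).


N(a + b*sqrt(d)) = a^2 - d*b^2
= (-9)^2 - (455)*(2)^2
= 81 - 1820
= -1739

-1739


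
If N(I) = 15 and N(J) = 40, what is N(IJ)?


N(IJ) = N(I) * N(J)
= 15 * 40
= 600

600


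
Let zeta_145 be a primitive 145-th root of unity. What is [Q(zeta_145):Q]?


The degree equals Euler's totient phi(145).
145 = 5 * 29
phi(145) = 112

112


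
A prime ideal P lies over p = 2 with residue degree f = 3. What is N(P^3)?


N(P^a) = p^(a*f)
= 2^(3*3)
= 2^9
= 512

512


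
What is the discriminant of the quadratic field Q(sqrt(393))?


For K = Q(sqrt(d)) with d squarefree: disc(K) = d if d = 1 mod 4, and disc(K) = 4d if d = 2 or 3 mod 4.
Here d = 393, and d mod 4 = 1.
d = 1 mod 4 (O_K = Z[(1+sqrt(d))/2]), so disc(K) = d = 393

393


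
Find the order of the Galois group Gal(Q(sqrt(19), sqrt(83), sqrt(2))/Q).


The 3 square roots of distinct primes are multiplicatively independent over Q,
so [K:Q] = 2^3 and Gal(K/Q) is isomorphic to (Z/2Z)^3.
|Gal| = 2^3 = 8

8


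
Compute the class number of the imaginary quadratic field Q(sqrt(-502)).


K = Q(sqrt(-502)). d mod 4 = 2, so D = disc(K) = 4d = -2008
h(K) equals the number of primitive reduced positive-definite forms (a, b, c) = a*x^2 + b*x*y + c*y^2 with b^2 - 4ac = D,
where reduced means |b| <= a <= c, with b >= 0 whenever |b| = a or a = c, and primitive means gcd(a, b, c) = 1.
Reduced forces 3a^2 <= |D| = 2008, so 1 <= a <= 25; b must have the parity of D, and c = (b^2 - D)/(4a) must be an integer >= a.
Enumerate a = 1..25, b in [-a, a]:
  a=1: (1, 0, 502)  [1]
  a=2: (2, 0, 251)  [1]
  a=3..6: none
  a=7: (7, -6, 73), (7, 6, 73)  [2]
  a=8..10: none
  a=11: (11, -4, 46), (11, 4, 46)  [2]
  a=12..13: none
  a=14: (14, -8, 37), (14, 8, 37)  [2]
  a=15..16: none
  a=17: (17, -10, 31), (17, 10, 31)  [2]
  a=18: none
  a=19: (19, -14, 29), (19, 14, 29)  [2]
  a=20..21: none
  a=22: (22, -4, 23), (22, 4, 23)  [2]
  a=23..25: none
Total reduced forms: 1 + 1 + 2 + 2 + 2 + 2 + 2 + 2 = 14
h = 14

14


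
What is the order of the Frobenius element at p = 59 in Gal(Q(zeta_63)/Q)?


The Frobenius at p in Gal(Q(zeta_n)/Q) = (Z/nZ)* is the class of p, so its order is ord_63(59), the smallest k >= 1 with 59^k = 1 mod 63.
n = 63 = 3^2 * 7, phi(63) = 36; the order divides phi(n).
Divisors of 36: 1, 2, 3, 4, 6, 9, 12, 18, 36
Repeated squaring mod 63: 59^1 = 59, 59^2 = 16, 59^4 = 4, 59^8 = 16, 59^16 = 4, 59^32 = 16
Test divisors in increasing order:
  k=1: 59^1 = 59 mod 63
  k=2: 59^2 = 16 mod 63
  k=3: 59^3 = 16 * 59 = 62 mod 63
  k=4: 59^4 = 4 mod 63
  k=6: 59^6 = 4 * 16 = 1 mod 63  <- first divisor giving 1
Order = 6

6


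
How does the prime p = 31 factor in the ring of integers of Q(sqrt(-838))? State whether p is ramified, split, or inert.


K = Q(sqrt(-838)). Since d mod 4 = 2, disc(K) = -3352.
Check p | disc: -3352 mod 31 = 27.
p does not divide disc. Compute Legendre symbol (d/p):
30^((31-1)/2) mod 31 = -1
(d/p) = -1, so p is inert: (p) stays prime with e=1, f=2, g=1.
Therefore p is inert.

inert


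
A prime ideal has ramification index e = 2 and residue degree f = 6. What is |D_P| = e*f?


|D_P| = e * f
= 2 * 6
= 12

12


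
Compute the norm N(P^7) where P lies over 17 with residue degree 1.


N(P^a) = p^(a*f)
= 17^(7*1)
= 17^7
= 410338673

410338673


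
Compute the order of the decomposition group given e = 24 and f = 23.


|D_P| = e * f
= 24 * 23
= 552

552


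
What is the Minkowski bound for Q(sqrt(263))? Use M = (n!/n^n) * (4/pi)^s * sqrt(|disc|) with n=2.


d = 263, d mod 4 = 3, so disc(K) = 4d = 1052; |disc(K)| = 1052
Real quadratic field, so n = 2, s = r2 = 0, r1 = 2
M = (n!/n^n) * (4/pi)^s * sqrt(|disc(K)|) = (2!/2^2) * (4/pi)^0 * sqrt(1052)
= 0.5 * 1.000000 * 32.434549
= 16.2173

16.2173


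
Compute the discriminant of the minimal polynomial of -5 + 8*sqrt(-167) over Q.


The element -5 + 8*sqrt(-167) has minimal polynomial:
x^2 + 10*x + 10713
Discriminant = (10)^2 - 4*(10713)
= 100 - 42852
= -42752

-42752


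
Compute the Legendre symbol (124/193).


p = 193 is prime, so compute (124/193) with the reciprocity algorithm (Jacobi-symbol steps: pull out 2s via (2/n), flip via reciprocity, reduce):
  pull out 2: (2/193) = +1  (since 193 mod 8 = 1)
  pull out 2: (2/193) = +1  (since 193 mod 8 = 1)
  reciprocity: (31/193) -> +(193/31)
  reduce: (7/31)
  reciprocity: (7/31) -> -(31/7)
  reduce: (3/7)
  reciprocity: (3/7) -> -(7/3)
  reduce: (1/3)
  (1/3) = 1
Product of signs = 1
(124/193) = 1

1


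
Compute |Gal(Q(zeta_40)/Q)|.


|Gal(Q(zeta_40)/Q)| = phi(40)
= 16

16


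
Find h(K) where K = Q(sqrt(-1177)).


K = Q(sqrt(-1177)). d mod 4 = 3, so D = disc(K) = 4d = -4708
h(K) equals the number of primitive reduced positive-definite forms (a, b, c) = a*x^2 + b*x*y + c*y^2 with b^2 - 4ac = D,
where reduced means |b| <= a <= c, with b >= 0 whenever |b| = a or a = c, and primitive means gcd(a, b, c) = 1.
Reduced forces 3a^2 <= |D| = 4708, so 1 <= a <= 39; b must have the parity of D, and c = (b^2 - D)/(4a) must be an integer >= a.
Enumerate a = 1..39, b in [-a, a]:
  a=1: (1, 0, 1177)  [1]
  a=2: (2, 2, 589)  [1]
  a=3..10: none
  a=11: (11, 0, 107)  [1]
  a=12..16: none
  a=17: (17, -16, 73), (17, 16, 73)  [2]
  a=18: none
  a=19: (19, -2, 62), (19, 2, 62)  [2]
  a=20..21: none
  a=22: (22, 22, 59)  [1]
  a=23..30: none
  a=31: (31, -2, 38), (31, 2, 38)  [2]
  a=32..33: none
  a=34: (34, -18, 37), (34, 18, 37)  [2]
  a=35..39: none
Total reduced forms: 1 + 1 + 1 + 2 + 2 + 1 + 2 + 2 = 12
h = 12

12


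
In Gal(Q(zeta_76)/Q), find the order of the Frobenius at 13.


The Frobenius at p in Gal(Q(zeta_n)/Q) = (Z/nZ)* is the class of p, so its order is ord_76(13), the smallest k >= 1 with 13^k = 1 mod 76.
n = 76 = 2^2 * 19, phi(76) = 36; the order divides phi(n).
Divisors of 36: 1, 2, 3, 4, 6, 9, 12, 18, 36
Repeated squaring mod 76: 13^1 = 13, 13^2 = 17, 13^4 = 61, 13^8 = 73, 13^16 = 9, 13^32 = 5
Test divisors in increasing order:
  k=1: 13^1 = 13 mod 76
  k=2: 13^2 = 17 mod 76
  k=3: 13^3 = 17 * 13 = 69 mod 76
  k=4: 13^4 = 61 mod 76
  k=6: 13^6 = 61 * 17 = 49 mod 76
  k=9: 13^9 = 73 * 13 = 37 mod 76
  k=12: 13^12 = 73 * 61 = 45 mod 76
  k=18: 13^18 = 9 * 17 = 1 mod 76  <- first divisor giving 1
Order = 18

18


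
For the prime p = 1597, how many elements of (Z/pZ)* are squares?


For prime p, the number of non-zero quadratic residues is (p-1)/2.
= (1597-1)/2
= 798

798


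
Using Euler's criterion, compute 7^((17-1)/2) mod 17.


p = 17 is prime and the exponent is (p-1)/2 = 8, so by Euler's criterion 7^8 = (7/17) = +1 or -1 mod 17.
Compute by square-and-multiply:
  8 = 8 (binary 1000)
  Repeated squaring mod 17: 7^1 = 7, 7^2 = 15, 7^4 = 4, 7^8 = 16
  7^8 = 16 mod 17
Result 16 = p - 1 = -1 mod 17: 7 is a quadratic non-residue mod 17. As a residue in [0, p-1] the value is 16.
7^8 mod 17 = 16

16


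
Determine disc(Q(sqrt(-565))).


For K = Q(sqrt(d)) with d squarefree: disc(K) = d if d = 1 mod 4, and disc(K) = 4d if d = 2 or 3 mod 4.
Here d = -565, and d mod 4 = 3.
d = 3 mod 4, not 1 (O_K = Z[sqrt(d)]), so disc(K) = 4d = 4 * (-565) = -2260

-2260


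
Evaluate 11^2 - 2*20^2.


x^2 - d*y^2
= 11^2 - 2*20^2
= 121 - 800
= -679

-679


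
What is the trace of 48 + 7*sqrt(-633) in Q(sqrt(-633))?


Tr(a + b*sqrt(d)) = (a + b*sqrt(d)) + (a - b*sqrt(d)) = 2a
= 2 * (48)
= 96

96


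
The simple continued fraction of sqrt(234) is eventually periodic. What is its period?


Run the CF algorithm for sqrt(234).
a_0 = floor(sqrt(234)) = 15; set m_0=0, q_0=1.
Recurrence: m' = q*a - m,  q' = (d - m'^2)/q,  a' = floor((a_0 + m')/q').
  step 1: m=15, q=9, a=3
  step 2: m=12, q=10, a=2
  step 3: m=8, q=17, a=1
  step 4: m=9, q=9, a=2
  step 5: m=9, q=17, a=1
  step 6: m=8, q=10, a=2
  step 7: m=12, q=9, a=3
  step 8: m=15, q=1, a=30
a_8 = 2*a_0 = 30, so the period closes here.
sqrt(234) = [15; 3, 2, 1, 2, 1, 2, 3, 30]
Period length = 8

8


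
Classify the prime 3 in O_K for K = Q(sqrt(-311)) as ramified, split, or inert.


K = Q(sqrt(-311)). Since d mod 4 = 1, disc(K) = -311.
Check p | disc: -311 mod 3 = 1.
p does not divide disc. Compute Legendre symbol (d/p):
1^((3-1)/2) mod 3 = 1
(d/p) = 1, so p splits: (p) = P*P' with e=1, f=1, g=2.
Therefore p is split.

split


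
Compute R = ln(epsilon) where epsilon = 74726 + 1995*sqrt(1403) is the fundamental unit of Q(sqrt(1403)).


epsilon = 74726 + 1995*sqrt(1403)
= 149452.0000
R = ln(149452.0000)
= 11.9147

11.9147


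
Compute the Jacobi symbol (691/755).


Compute (691/755) via quadratic reciprocity:
  reciprocity: (691/755) -> -(755/691)
  reduce: (64/691)
  pull out 2: (2/691) = -1  (since 691 mod 8 = 3)
  pull out 2: (2/691) = -1  (since 691 mod 8 = 3)
  pull out 2: (2/691) = -1  (since 691 mod 8 = 3)
  pull out 2: (2/691) = -1  (since 691 mod 8 = 3)
  pull out 2: (2/691) = -1  (since 691 mod 8 = 3)
  pull out 2: (2/691) = -1  (since 691 mod 8 = 3)
  (1/691) = 1
Product of signs = -1

-1


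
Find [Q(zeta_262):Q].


The degree equals Euler's totient phi(262).
262 = 2 * 131
phi(262) = 130

130


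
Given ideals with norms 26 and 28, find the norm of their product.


N(IJ) = N(I) * N(J)
= 26 * 28
= 728

728


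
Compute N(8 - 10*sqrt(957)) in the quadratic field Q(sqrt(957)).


N(a + b*sqrt(d)) = a^2 - d*b^2
= (8)^2 - (957)*(-10)^2
= 64 - 95700
= -95636

-95636


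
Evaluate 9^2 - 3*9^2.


x^2 - d*y^2
= 9^2 - 3*9^2
= 81 - 243
= -162

-162


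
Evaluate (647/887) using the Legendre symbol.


p = 887 is prime, so compute (647/887) with the reciprocity algorithm (Jacobi-symbol steps: pull out 2s via (2/n), flip via reciprocity, reduce):
  reciprocity: (647/887) -> -(887/647)
  reduce: (240/647)
  pull out 2: (2/647) = +1  (since 647 mod 8 = 7)
  pull out 2: (2/647) = +1  (since 647 mod 8 = 7)
  pull out 2: (2/647) = +1  (since 647 mod 8 = 7)
  pull out 2: (2/647) = +1  (since 647 mod 8 = 7)
  reciprocity: (15/647) -> -(647/15)
  reduce: (2/15)
  pull out 2: (2/15) = +1  (since 15 mod 8 = 7)
  (1/15) = 1
Product of signs = 1
(647/887) = 1

1


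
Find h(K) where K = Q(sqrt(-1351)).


K = Q(sqrt(-1351)). d mod 4 = 1, so D = disc(K) = d = -1351
h(K) equals the number of primitive reduced positive-definite forms (a, b, c) = a*x^2 + b*x*y + c*y^2 with b^2 - 4ac = D,
where reduced means |b| <= a <= c, with b >= 0 whenever |b| = a or a = c, and primitive means gcd(a, b, c) = 1.
Reduced forces 3a^2 <= |D| = 1351, so 1 <= a <= 21; b must have the parity of D, and c = (b^2 - D)/(4a) must be an integer >= a.
Enumerate a = 1..21, b in [-a, a]:
  a=1: (1, 1, 338)  [1]
  a=2: (2, -1, 169), (2, 1, 169)  [2]
  a=3: none
  a=4: (4, -3, 85), (4, 3, 85)  [2]
  a=5: (5, -3, 68), (5, 3, 68)  [2]
  a=6: none
  a=7: (7, 7, 50)  [1]
  a=8: (8, -5, 43), (8, 5, 43)  [2]
  a=9: none
  a=10: (10, -7, 35), (10, -3, 34), (10, 3, 34), (10, 7, 35)  [4]
  a=11..12: none
  a=13: (13, -1, 26), (13, 1, 26)  [2]
  a=14: (14, -7, 25), (14, 7, 25)  [2]
  a=15: none
  a=16: (16, -11, 23), (16, 11, 23)  [2]
  a=17: (17, -3, 20), (17, 3, 20)  [2]
  a=18: none
  a=19: (19, -13, 20), (19, 13, 20)  [2]
  a=20..21: none
Total reduced forms: 1 + 2 + 2 + 2 + 1 + 2 + 4 + 2 + 2 + 2 + 2 + 2 = 24
h = 24

24


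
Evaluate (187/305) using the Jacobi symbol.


Compute (187/305) via quadratic reciprocity:
  reciprocity: (187/305) -> +(305/187)
  reduce: (118/187)
  pull out 2: (2/187) = -1  (since 187 mod 8 = 3)
  reciprocity: (59/187) -> -(187/59)
  reduce: (10/59)
  pull out 2: (2/59) = -1  (since 59 mod 8 = 3)
  reciprocity: (5/59) -> +(59/5)
  reduce: (4/5)
  pull out 2: (2/5) = -1  (since 5 mod 8 = 5)
  pull out 2: (2/5) = -1  (since 5 mod 8 = 5)
  (1/5) = 1
Product of signs = -1

-1


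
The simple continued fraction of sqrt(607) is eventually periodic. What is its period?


Run the CF algorithm for sqrt(607).
a_0 = floor(sqrt(607)) = 24; set m_0=0, q_0=1.
Recurrence: m' = q*a - m,  q' = (d - m'^2)/q,  a' = floor((a_0 + m')/q').
  step 1: m=24, q=31, a=1
  step 2: m=7, q=18, a=1
  step 3: m=11, q=27, a=1
  step 4: m=16, q=13, a=3
  step 5: m=23, q=6, a=7
  step 6: m=19, q=41, a=1
  step 7: m=22, q=3, a=15
  step 8: m=23, q=26, a=1
  step 9: m=3, q=23, a=1
  step 10: m=20, q=9, a=4
  step 11: m=16, q=39, a=1
  step 12: m=23, q=2, a=23
  step 13: m=23, q=39, a=1
  step 14: m=16, q=9, a=4
  step 15: m=20, q=23, a=1
  step 16: m=3, q=26, a=1
  step 17: m=23, q=3, a=15
  step 18: m=22, q=41, a=1
  step 19: m=19, q=6, a=7
  step 20: m=23, q=13, a=3
  step 21: m=16, q=27, a=1
  step 22: m=11, q=18, a=1
  step 23: m=7, q=31, a=1
  step 24: m=24, q=1, a=48
a_24 = 2*a_0 = 48, so the period closes here.
sqrt(607) = [24; 1, 1, 1, 3, 7, 1, 15, 1, 1, 4, 1, 23, 1, 4, 1, 1, 15, 1, 7, 3, 1, 1, 1, 48]
Period length = 24

24


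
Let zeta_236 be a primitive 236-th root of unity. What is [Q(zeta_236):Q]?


The degree equals Euler's totient phi(236).
236 = 2^2 * 59
phi(236) = 116

116


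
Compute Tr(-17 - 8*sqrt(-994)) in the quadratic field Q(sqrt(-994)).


Tr(a + b*sqrt(d)) = (a + b*sqrt(d)) + (a - b*sqrt(d)) = 2a
= 2 * (-17)
= -34

-34


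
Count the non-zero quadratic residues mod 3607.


For prime p, the number of non-zero quadratic residues is (p-1)/2.
= (3607-1)/2
= 1803

1803


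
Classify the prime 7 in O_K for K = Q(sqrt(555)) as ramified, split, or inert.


K = Q(sqrt(555)). Since d mod 4 = 3, disc(K) = 2220.
Check p | disc: 2220 mod 7 = 1.
p does not divide disc. Compute Legendre symbol (d/p):
2^((7-1)/2) mod 7 = 1
(d/p) = 1, so p splits: (p) = P*P' with e=1, f=1, g=2.
Therefore p is split.

split


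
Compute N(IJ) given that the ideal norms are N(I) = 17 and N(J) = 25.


N(IJ) = N(I) * N(J)
= 17 * 25
= 425

425


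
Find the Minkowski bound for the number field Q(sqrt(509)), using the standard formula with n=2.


d = 509, d mod 4 = 1, so disc(K) = d = 509; |disc(K)| = 509
Real quadratic field, so n = 2, s = r2 = 0, r1 = 2
M = (n!/n^n) * (4/pi)^s * sqrt(|disc(K)|) = (2!/2^2) * (4/pi)^0 * sqrt(509)
= 0.5 * 1.000000 * 22.561028
= 11.2805

11.2805


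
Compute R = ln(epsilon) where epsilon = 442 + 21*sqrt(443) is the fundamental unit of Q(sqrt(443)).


epsilon = 442 + 21*sqrt(443)
= 883.9989
R = ln(883.9989)
= 6.7845

6.7845


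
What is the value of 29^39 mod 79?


p = 79 is prime and the exponent is (p-1)/2 = 39, so by Euler's criterion 29^39 = (29/79) = +1 or -1 mod 79.
Compute by square-and-multiply:
  39 = 32 + 4 + 2 + 1 (binary 100111)
  Repeated squaring mod 79: 29^1 = 29, 29^2 = 51, 29^4 = 73, 29^8 = 36, 29^16 = 32, 29^32 = 76
  29^39 = 29^32 * 29^4 * 29^2 * 29^1 = 76 * 73 * 51 * 29 mod 79
    76 * 73 = 5548 = 18 mod 79
    18 * 51 = 918 = 49 mod 79
    49 * 29 = 1421 = 78 mod 79
  29^39 = 78 mod 79
Result 78 = p - 1 = -1 mod 79: 29 is a quadratic non-residue mod 79. As a residue in [0, p-1] the value is 78.
29^39 mod 79 = 78

78


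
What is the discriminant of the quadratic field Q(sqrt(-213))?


For K = Q(sqrt(d)) with d squarefree: disc(K) = d if d = 1 mod 4, and disc(K) = 4d if d = 2 or 3 mod 4.
Here d = -213, and d mod 4 = 3.
d = 3 mod 4, not 1 (O_K = Z[sqrt(d)]), so disc(K) = 4d = 4 * (-213) = -852

-852


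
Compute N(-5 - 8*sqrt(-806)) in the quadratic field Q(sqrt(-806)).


N(a + b*sqrt(d)) = a^2 - d*b^2
= (-5)^2 - (-806)*(-8)^2
= 25 + 51584
= 51609

51609


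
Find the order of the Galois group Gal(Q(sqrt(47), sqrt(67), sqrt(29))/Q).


The 3 square roots of distinct primes are multiplicatively independent over Q,
so [K:Q] = 2^3 and Gal(K/Q) is isomorphic to (Z/2Z)^3.
|Gal| = 2^3 = 8

8


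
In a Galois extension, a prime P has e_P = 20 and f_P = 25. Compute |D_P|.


|D_P| = e * f
= 20 * 25
= 500

500


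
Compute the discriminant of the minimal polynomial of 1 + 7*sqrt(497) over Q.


The element 1 + 7*sqrt(497) has minimal polynomial:
x^2 - 2*x - 24352
Discriminant = (-2)^2 - 4*(-24352)
= 4 + 97408
= 97412

97412


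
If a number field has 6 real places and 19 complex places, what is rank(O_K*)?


By Dirichlet's unit theorem:
rank = r1 + r2 - 1
= 6 + 19 - 1
= 24

24


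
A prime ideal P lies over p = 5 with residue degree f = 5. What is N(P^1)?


N(P^a) = p^(a*f)
= 5^(1*5)
= 5^5
= 3125

3125


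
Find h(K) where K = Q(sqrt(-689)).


K = Q(sqrt(-689)). d mod 4 = 3, so D = disc(K) = 4d = -2756
h(K) equals the number of primitive reduced positive-definite forms (a, b, c) = a*x^2 + b*x*y + c*y^2 with b^2 - 4ac = D,
where reduced means |b| <= a <= c, with b >= 0 whenever |b| = a or a = c, and primitive means gcd(a, b, c) = 1.
Reduced forces 3a^2 <= |D| = 2756, so 1 <= a <= 30; b must have the parity of D, and c = (b^2 - D)/(4a) must be an integer >= a.
Enumerate a = 1..30, b in [-a, a]:
  a=1: (1, 0, 689)  [1]
  a=2: (2, 2, 345)  [1]
  a=3: (3, -2, 230), (3, 2, 230)  [2]
  a=4: none
  a=5: (5, -2, 138), (5, 2, 138)  [2]
  a=6: (6, -2, 115), (6, 2, 115)  [2]
  a=7: (7, -4, 99), (7, 4, 99)  [2]
  a=8: none
  a=9: (9, -4, 77), (9, 4, 77)  [2]
  a=10: (10, -2, 69), (10, 2, 69)  [2]
  a=11: (11, -4, 63), (11, 4, 63)  [2]
  a=12: none
  a=13: (13, 0, 53)  [1]
  a=14: (14, -10, 51), (14, 10, 51)  [2]
  a=15: (15, -8, 47), (15, -2, 46), (15, 2, 46), (15, 8, 47)  [4]
  a=16: none
  a=17: (17, -10, 42), (17, 10, 42)  [2]
  a=18: (18, -14, 41), (18, 14, 41)  [2]
  a=19..20: none
  a=21: (21, -10, 34), (21, -4, 33), (21, 4, 33), (21, 10, 34)  [4]
  a=22: (22, -18, 35), (22, 18, 35)  [2]
  a=23: (23, -2, 30), (23, 2, 30)  [2]
  a=24: none
  a=25: (25, -12, 29), (25, 12, 29)  [2]
  a=26: (26, 26, 33)  [1]
  a=27: (27, -22, 30), (27, 22, 30)  [2]
  a=28..30: none
Total reduced forms: 1 + 1 + 2 + 2 + 2 + 2 + 2 + 2 + 2 + 1 + 2 + 4 + 2 + 2 + 4 + 2 + 2 + 2 + 1 + 2 = 40
h = 40

40


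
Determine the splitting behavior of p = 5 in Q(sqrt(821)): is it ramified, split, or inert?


K = Q(sqrt(821)). Since d mod 4 = 1, disc(K) = 821.
Check p | disc: 821 mod 5 = 1.
p does not divide disc. Compute Legendre symbol (d/p):
1^((5-1)/2) mod 5 = 1
(d/p) = 1, so p splits: (p) = P*P' with e=1, f=1, g=2.
Therefore p is split.

split


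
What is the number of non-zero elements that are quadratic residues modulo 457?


For prime p, the number of non-zero quadratic residues is (p-1)/2.
= (457-1)/2
= 228

228


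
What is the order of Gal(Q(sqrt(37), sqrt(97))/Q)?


The 2 square roots of distinct primes are multiplicatively independent over Q,
so [K:Q] = 2^2 and Gal(K/Q) is isomorphic to (Z/2Z)^2.
|Gal| = 2^2 = 4

4


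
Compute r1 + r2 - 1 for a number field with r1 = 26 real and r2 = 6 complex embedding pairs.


By Dirichlet's unit theorem:
rank = r1 + r2 - 1
= 26 + 6 - 1
= 31

31


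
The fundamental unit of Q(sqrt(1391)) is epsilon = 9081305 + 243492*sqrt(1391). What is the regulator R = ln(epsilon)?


epsilon = 9081305 + 243492*sqrt(1391)
= 1.8163e+07
R = ln(1.8163e+07)
= 16.7149

16.7149


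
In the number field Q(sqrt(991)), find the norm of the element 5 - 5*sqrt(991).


N(a + b*sqrt(d)) = a^2 - d*b^2
= (5)^2 - (991)*(-5)^2
= 25 - 24775
= -24750

-24750


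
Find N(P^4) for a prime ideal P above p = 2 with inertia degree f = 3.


N(P^a) = p^(a*f)
= 2^(4*3)
= 2^12
= 4096

4096


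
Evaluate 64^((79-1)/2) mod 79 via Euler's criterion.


p = 79 is prime and the exponent is (p-1)/2 = 39, so by Euler's criterion 64^39 = (64/79) = +1 or -1 mod 79.
Compute by square-and-multiply:
  39 = 32 + 4 + 2 + 1 (binary 100111)
  Repeated squaring mod 79: 64^1 = 64, 64^2 = 67, 64^4 = 65, 64^8 = 38, 64^16 = 22, 64^32 = 10
  64^39 = 64^32 * 64^4 * 64^2 * 64^1 = 10 * 65 * 67 * 64 mod 79
    10 * 65 = 650 = 18 mod 79
    18 * 67 = 1206 = 21 mod 79
    21 * 64 = 1344 = 1 mod 79
  64^39 = 1 mod 79
Result 1: 64 is a quadratic residue mod 79.
64^39 mod 79 = 1

1


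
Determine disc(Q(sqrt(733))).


For K = Q(sqrt(d)) with d squarefree: disc(K) = d if d = 1 mod 4, and disc(K) = 4d if d = 2 or 3 mod 4.
Here d = 733, and d mod 4 = 1.
d = 1 mod 4 (O_K = Z[(1+sqrt(d))/2]), so disc(K) = d = 733

733


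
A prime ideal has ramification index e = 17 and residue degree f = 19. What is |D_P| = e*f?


|D_P| = e * f
= 17 * 19
= 323

323


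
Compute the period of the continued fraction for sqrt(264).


Run the CF algorithm for sqrt(264).
a_0 = floor(sqrt(264)) = 16; set m_0=0, q_0=1.
Recurrence: m' = q*a - m,  q' = (d - m'^2)/q,  a' = floor((a_0 + m')/q').
  step 1: m=16, q=8, a=4
  step 2: m=16, q=1, a=32
a_2 = 2*a_0 = 32, so the period closes here.
sqrt(264) = [16; 4, 32]
Period length = 2

2


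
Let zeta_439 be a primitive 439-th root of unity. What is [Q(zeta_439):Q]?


The degree equals Euler's totient phi(439).
439 = 439
phi(439) = 438

438


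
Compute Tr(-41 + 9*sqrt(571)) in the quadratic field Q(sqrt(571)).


Tr(a + b*sqrt(d)) = (a + b*sqrt(d)) + (a - b*sqrt(d)) = 2a
= 2 * (-41)
= -82

-82


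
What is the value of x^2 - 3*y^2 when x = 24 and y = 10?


x^2 - d*y^2
= 24^2 - 3*10^2
= 576 - 300
= 276

276


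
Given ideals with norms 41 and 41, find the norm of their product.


N(IJ) = N(I) * N(J)
= 41 * 41
= 1681

1681


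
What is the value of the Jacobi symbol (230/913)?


Compute (230/913) via quadratic reciprocity:
  pull out 2: (2/913) = +1  (since 913 mod 8 = 1)
  reciprocity: (115/913) -> +(913/115)
  reduce: (108/115)
  pull out 2: (2/115) = -1  (since 115 mod 8 = 3)
  pull out 2: (2/115) = -1  (since 115 mod 8 = 3)
  reciprocity: (27/115) -> -(115/27)
  reduce: (7/27)
  reciprocity: (7/27) -> -(27/7)
  reduce: (6/7)
  pull out 2: (2/7) = +1  (since 7 mod 8 = 7)
  reciprocity: (3/7) -> -(7/3)
  reduce: (1/3)
  (1/3) = 1
Product of signs = -1

-1


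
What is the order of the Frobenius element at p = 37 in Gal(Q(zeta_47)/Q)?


The Frobenius at p in Gal(Q(zeta_n)/Q) = (Z/nZ)* is the class of p, so its order is ord_47(37), the smallest k >= 1 with 37^k = 1 mod 47.
n = 47 = 47, phi(47) = 46; the order divides phi(n).
Divisors of 46: 1, 2, 23, 46
Repeated squaring mod 47: 37^1 = 37, 37^2 = 6, 37^4 = 36, 37^8 = 27, 37^16 = 24, 37^32 = 12
Test divisors in increasing order:
  k=1: 37^1 = 37 mod 47
  k=2: 37^2 = 6 mod 47
  k=23: 37^23 = 24 * 36 * 6 * 37 = 1 mod 47  <- first divisor giving 1
Order = 23

23


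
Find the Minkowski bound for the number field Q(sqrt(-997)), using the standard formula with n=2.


d = -997, d mod 4 = 3, so disc(K) = 4d = -3988; |disc(K)| = 3988
Imaginary quadratic field, so n = 2, s = r2 = 1, r1 = 0
M = (n!/n^n) * (4/pi)^s * sqrt(|disc(K)|) = (2!/2^2) * (4/pi)^1 * sqrt(3988)
= 0.5 * 1.273240 * 63.150614
= 40.2029

40.2029


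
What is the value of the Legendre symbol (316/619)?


p = 619 is prime, so compute (316/619) with the reciprocity algorithm (Jacobi-symbol steps: pull out 2s via (2/n), flip via reciprocity, reduce):
  pull out 2: (2/619) = -1  (since 619 mod 8 = 3)
  pull out 2: (2/619) = -1  (since 619 mod 8 = 3)
  reciprocity: (79/619) -> -(619/79)
  reduce: (66/79)
  pull out 2: (2/79) = +1  (since 79 mod 8 = 7)
  reciprocity: (33/79) -> +(79/33)
  reduce: (13/33)
  reciprocity: (13/33) -> +(33/13)
  reduce: (7/13)
  reciprocity: (7/13) -> +(13/7)
  reduce: (6/7)
  pull out 2: (2/7) = +1  (since 7 mod 8 = 7)
  reciprocity: (3/7) -> -(7/3)
  reduce: (1/3)
  (1/3) = 1
Product of signs = 1
(316/619) = 1

1


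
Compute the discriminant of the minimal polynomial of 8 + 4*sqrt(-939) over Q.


The element 8 + 4*sqrt(-939) has minimal polynomial:
x^2 - 16*x + 15088
Discriminant = (-16)^2 - 4*(15088)
= 256 - 60352
= -60096

-60096


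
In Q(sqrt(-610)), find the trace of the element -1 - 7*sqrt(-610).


Tr(a + b*sqrt(d)) = (a + b*sqrt(d)) + (a - b*sqrt(d)) = 2a
= 2 * (-1)
= -2

-2
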